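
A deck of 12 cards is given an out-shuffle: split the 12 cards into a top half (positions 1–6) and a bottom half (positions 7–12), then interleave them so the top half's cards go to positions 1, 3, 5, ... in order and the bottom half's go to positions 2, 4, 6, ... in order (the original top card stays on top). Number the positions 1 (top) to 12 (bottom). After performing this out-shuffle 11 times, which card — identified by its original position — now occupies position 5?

Work backwards from position 5, undoing one out-shuffle at a time:
5 ← 3 ← 2 ← 7 ← 4 ← 8 ← 10 ← 11 ← 6 ← 9 ← 5 ← 3
So the card now at position 5 started at position 3.

3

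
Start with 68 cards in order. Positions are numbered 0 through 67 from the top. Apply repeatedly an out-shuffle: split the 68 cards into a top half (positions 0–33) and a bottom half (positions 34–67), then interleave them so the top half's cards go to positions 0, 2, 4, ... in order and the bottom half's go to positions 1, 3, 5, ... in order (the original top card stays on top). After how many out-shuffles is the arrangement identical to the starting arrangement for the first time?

The out-shuffle permutes the 68 positions with cycle lengths [1, 1, 66].
Every card is home exactly when every cycle has completed a whole number of laps, i.e. after lcm(1, 66) = 66 out-shuffles.

66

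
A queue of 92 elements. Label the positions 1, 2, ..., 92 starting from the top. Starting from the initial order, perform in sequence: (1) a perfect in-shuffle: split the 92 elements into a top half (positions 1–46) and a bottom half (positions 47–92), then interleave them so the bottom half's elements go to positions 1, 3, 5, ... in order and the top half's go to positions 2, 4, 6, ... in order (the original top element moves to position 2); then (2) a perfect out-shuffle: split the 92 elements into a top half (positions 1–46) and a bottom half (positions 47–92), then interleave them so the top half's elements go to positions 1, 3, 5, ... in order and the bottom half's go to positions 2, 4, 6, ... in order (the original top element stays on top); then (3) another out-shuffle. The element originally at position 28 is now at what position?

Track the element from position 28 forward through each operation:
  after op 1 (in-shuffle): 28 → 56
  after op 2 (out-shuffle): 56 → 20
  after op 3 (out-shuffle): 20 → 39

39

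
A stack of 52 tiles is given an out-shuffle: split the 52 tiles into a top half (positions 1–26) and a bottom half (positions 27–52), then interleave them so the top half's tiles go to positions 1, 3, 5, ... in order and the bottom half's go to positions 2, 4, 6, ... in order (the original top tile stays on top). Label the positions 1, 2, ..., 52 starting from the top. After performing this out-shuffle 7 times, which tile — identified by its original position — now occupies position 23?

45

Work backwards from position 23, undoing one out-shuffle at a time:
23 ← 12 ← 32 ← 42 ← 47 ← 24 ← 38 ← 45
So the tile now at position 23 started at position 45.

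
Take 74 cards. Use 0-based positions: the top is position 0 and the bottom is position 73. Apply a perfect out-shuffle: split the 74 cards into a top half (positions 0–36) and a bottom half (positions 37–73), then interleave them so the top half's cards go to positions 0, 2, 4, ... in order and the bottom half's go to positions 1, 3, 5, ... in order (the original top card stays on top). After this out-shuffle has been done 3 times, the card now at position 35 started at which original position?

50

Work backwards from position 35, undoing one out-shuffle at a time:
35 ← 54 ← 27 ← 50
So the card now at position 35 started at position 50.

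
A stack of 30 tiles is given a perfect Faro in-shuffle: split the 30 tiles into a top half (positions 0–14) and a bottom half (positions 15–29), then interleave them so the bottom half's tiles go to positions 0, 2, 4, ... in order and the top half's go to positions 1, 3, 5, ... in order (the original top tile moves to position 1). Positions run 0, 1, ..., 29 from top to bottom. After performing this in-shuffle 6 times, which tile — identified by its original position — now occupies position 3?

1

Work backwards from position 3, undoing one in-shuffle at a time:
3 ← 1 ← 0 ← 15 ← 7 ← 3 ← 1
So the tile now at position 3 started at position 1.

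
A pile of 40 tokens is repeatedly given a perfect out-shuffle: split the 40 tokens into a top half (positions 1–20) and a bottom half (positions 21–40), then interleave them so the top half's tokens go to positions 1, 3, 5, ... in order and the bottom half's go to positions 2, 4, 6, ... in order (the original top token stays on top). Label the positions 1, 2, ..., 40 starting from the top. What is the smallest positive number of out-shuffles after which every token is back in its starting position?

The out-shuffle permutes the 40 positions with cycle lengths [1, 1, 2, 12, 12, 12].
Every token is home exactly when every cycle has completed a whole number of laps, i.e. after lcm(1, 2, 12) = 12 out-shuffles.

12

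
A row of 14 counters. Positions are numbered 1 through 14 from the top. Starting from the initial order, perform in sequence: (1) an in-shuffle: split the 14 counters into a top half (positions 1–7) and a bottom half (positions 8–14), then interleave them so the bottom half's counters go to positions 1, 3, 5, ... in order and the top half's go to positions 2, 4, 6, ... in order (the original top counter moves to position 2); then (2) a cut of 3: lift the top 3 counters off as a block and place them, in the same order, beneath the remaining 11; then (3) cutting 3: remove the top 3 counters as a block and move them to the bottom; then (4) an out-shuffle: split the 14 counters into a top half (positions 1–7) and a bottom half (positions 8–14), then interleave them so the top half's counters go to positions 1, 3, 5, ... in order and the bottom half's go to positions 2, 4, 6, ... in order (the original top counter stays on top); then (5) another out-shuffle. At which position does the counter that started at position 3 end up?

Track the counter from position 3 forward through each operation:
  after op 1 (in-shuffle): 3 → 6
  after op 2 (cut 3): 6 → 3
  after op 3 (cut 3): 3 → 14
  after op 4 (out-shuffle): 14 → 14
  after op 5 (out-shuffle): 14 → 14

14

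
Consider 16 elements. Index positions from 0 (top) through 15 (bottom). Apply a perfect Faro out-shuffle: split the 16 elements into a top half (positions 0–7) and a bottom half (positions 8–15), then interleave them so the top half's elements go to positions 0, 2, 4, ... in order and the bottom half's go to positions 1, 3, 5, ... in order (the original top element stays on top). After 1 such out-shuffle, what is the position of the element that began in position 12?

Track the element's position through each out-shuffle:
12 → 9

9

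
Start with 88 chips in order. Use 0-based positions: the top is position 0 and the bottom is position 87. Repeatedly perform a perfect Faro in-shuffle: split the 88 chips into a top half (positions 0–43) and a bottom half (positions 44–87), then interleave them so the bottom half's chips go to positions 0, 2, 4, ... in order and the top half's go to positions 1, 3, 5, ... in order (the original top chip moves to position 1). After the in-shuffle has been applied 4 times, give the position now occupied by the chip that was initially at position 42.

Track the chip's position through each in-shuffle:
42 → 85 → 82 → 76 → 64

64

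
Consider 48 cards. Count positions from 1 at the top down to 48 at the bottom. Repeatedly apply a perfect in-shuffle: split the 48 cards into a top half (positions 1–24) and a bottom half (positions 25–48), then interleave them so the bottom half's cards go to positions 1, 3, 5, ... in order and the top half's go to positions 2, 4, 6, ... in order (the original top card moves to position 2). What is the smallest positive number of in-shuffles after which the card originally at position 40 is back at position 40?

Follow position 40 under repeated in-shuffles:
40 → 31 → 13 → 26 → 3 → 6 → 12 → 24 → ... → 40 (length 21)
It first returns after 21 in-shuffles.

21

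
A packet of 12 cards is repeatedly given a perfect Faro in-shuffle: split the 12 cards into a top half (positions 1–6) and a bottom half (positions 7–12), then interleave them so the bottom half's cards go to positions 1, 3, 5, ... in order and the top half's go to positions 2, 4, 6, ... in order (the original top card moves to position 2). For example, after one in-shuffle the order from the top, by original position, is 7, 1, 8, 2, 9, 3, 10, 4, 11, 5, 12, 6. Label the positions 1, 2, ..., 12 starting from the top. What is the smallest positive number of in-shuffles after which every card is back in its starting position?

12

The in-shuffle permutes the 12 positions with cycle lengths [12].
Every card is home exactly when every cycle has completed a whole number of laps, i.e. after lcm(12) = 12 in-shuffles.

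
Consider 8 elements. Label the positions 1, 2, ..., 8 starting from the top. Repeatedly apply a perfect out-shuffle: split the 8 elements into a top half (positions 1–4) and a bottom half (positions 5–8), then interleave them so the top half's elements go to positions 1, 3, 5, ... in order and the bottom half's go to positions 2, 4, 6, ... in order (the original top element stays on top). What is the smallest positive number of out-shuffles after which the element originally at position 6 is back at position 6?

Follow position 6 under repeated out-shuffles:
6 → 4 → 7 → 6
It first returns after 3 out-shuffles.

3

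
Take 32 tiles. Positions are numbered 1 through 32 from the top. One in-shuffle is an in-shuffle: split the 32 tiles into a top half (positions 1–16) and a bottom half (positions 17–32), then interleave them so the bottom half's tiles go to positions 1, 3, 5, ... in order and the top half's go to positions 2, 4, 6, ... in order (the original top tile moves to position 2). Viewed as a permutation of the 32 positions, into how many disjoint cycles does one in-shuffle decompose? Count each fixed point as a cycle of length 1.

4

Trace each unvisited position around until it returns:
(1 2 4 8 16 32 31 29 25 17) (3 6 12 24 15 30 27 21 9 18) (5 10 20 7 14 28 23 13 26 19) (11 22)
4 cycles in total.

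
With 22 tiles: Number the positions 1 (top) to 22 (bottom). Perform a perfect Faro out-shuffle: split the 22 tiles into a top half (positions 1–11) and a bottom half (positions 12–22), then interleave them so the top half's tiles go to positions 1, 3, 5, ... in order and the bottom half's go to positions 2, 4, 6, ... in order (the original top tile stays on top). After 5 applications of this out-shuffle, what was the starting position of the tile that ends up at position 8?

Work backwards from position 8, undoing one out-shuffle at a time:
8 ← 15 ← 8 ← 15 ← 8 ← 15
So the tile now at position 8 started at position 15.

15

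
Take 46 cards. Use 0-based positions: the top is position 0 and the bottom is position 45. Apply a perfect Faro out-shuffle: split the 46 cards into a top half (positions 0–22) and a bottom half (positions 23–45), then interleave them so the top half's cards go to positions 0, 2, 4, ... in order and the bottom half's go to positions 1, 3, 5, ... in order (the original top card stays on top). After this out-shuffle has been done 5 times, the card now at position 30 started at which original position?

15

Work backwards from position 30, undoing one out-shuffle at a time:
30 ← 15 ← 30 ← 15 ← 30 ← 15
So the card now at position 30 started at position 15.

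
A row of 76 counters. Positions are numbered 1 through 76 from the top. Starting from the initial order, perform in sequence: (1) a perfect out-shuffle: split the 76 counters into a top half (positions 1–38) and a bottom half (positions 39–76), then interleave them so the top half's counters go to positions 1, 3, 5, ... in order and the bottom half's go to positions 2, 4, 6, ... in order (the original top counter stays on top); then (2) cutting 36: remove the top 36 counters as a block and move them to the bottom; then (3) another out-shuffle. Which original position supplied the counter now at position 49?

Undo the operations in reverse order, starting from position 49:
  undo op 3 (out-shuffle, from top half): 49 ← 25
  undo op 2 (cut 36): 25 ← 61
  undo op 1 (out-shuffle, from top half): 61 ← 31
So the counter at position 49 came from original position 31.

31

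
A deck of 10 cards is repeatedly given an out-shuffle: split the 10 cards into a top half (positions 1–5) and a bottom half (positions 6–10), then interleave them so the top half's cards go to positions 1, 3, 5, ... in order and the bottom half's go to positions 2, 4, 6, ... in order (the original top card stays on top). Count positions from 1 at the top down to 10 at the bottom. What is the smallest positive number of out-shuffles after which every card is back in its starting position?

The out-shuffle permutes the 10 positions with cycle lengths [1, 1, 2, 6].
Every card is home exactly when every cycle has completed a whole number of laps, i.e. after lcm(1, 2, 6) = 6 out-shuffles.

6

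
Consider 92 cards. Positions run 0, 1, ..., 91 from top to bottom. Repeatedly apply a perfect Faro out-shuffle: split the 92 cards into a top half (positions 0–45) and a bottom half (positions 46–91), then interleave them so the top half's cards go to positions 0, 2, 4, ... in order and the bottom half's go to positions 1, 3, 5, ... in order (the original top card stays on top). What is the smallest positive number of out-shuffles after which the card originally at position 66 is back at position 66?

Follow position 66 under repeated out-shuffles:
66 → 41 → 82 → 73 → 55 → 19 → 38 → 76 → 61 → 31 → 62 → 33 → 66
It first returns after 12 out-shuffles.

12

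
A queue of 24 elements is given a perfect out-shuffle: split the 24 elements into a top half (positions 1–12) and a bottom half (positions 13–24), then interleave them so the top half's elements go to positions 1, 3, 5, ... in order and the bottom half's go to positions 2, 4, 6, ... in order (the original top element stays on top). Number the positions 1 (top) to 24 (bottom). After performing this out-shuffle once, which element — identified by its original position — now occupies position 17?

Work backwards from position 17, undoing one out-shuffle at a time:
17 ← 9
So the element now at position 17 started at position 9.

9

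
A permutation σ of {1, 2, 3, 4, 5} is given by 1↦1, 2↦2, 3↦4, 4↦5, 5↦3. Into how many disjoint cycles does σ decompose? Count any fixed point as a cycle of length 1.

3

Cycle decomposition: (1) (2) (3 4 5).
3 cycles.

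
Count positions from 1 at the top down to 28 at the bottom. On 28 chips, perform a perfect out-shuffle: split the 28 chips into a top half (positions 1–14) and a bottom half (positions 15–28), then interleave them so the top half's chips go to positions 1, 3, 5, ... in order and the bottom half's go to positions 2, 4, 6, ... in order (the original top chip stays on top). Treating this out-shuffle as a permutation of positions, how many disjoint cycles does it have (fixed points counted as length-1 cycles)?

Trace each unvisited position around until it returns:
(1) (2 3 5 9 17 6 ... len 18) (4 7 13 25 22 16) (10 19) (28)
5 cycles in total.

5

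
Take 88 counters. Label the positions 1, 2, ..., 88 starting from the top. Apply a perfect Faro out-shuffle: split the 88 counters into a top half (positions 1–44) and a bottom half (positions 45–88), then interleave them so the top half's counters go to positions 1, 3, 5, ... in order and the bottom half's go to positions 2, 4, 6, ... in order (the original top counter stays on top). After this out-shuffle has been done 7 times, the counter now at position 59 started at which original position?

30

Work backwards from position 59, undoing one out-shuffle at a time:
59 ← 30 ← 59 ← 30 ← 59 ← 30 ← 59 ← 30
So the counter now at position 59 started at position 30.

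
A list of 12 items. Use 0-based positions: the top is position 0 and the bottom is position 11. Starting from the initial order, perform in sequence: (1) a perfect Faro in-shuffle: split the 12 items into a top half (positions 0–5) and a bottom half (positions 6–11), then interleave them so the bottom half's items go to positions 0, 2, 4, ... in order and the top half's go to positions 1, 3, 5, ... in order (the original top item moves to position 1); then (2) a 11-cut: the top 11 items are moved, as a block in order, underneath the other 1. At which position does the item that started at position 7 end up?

Track the item from position 7 forward through each operation:
  after op 1 (in-shuffle): 7 → 2
  after op 2 (cut 11): 2 → 3

3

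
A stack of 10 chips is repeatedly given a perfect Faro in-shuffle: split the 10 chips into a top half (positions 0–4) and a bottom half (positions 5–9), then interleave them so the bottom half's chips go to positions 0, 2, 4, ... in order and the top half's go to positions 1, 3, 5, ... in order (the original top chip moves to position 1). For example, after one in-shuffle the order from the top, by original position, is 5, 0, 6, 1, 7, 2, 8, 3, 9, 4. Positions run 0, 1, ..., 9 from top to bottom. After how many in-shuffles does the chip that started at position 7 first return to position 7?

10

Follow position 7 under repeated in-shuffles:
7 → 4 → 9 → 8 → 6 → 2 → 5 → 0 → 1 → 3 → 7
It first returns after 10 in-shuffles.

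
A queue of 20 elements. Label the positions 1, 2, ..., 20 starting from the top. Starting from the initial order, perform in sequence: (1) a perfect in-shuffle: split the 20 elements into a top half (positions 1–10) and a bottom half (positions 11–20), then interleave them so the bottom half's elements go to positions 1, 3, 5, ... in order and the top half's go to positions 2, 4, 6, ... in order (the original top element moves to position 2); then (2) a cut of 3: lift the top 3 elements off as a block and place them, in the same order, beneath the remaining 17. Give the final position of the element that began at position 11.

Track the element from position 11 forward through each operation:
  after op 1 (in-shuffle): 11 → 1
  after op 2 (cut 3): 1 → 18

18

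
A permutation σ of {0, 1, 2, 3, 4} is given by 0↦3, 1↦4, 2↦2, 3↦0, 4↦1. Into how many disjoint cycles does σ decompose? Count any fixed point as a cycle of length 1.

3

Cycle decomposition: (0 3) (1 4) (2).
3 cycles.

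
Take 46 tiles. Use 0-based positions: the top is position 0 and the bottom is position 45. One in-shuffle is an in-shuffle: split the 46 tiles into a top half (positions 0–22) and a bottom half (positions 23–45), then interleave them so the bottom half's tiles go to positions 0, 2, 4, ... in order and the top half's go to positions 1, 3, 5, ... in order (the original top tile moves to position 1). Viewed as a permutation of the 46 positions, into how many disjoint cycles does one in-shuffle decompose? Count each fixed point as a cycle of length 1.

2

Trace each unvisited position around until it returns:
(0 1 3 7 15 31 ... len 23) (4 9 19 39 32 18 ... len 23)
2 cycles in total.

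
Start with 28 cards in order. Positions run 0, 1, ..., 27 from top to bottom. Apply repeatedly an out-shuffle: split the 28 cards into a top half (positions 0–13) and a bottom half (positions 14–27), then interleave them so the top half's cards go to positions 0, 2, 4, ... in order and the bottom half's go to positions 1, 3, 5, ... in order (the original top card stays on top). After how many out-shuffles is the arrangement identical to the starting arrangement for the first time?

18

The out-shuffle permutes the 28 positions with cycle lengths [1, 1, 2, 6, 18].
Every card is home exactly when every cycle has completed a whole number of laps, i.e. after lcm(1, 2, 6, 18) = 18 out-shuffles.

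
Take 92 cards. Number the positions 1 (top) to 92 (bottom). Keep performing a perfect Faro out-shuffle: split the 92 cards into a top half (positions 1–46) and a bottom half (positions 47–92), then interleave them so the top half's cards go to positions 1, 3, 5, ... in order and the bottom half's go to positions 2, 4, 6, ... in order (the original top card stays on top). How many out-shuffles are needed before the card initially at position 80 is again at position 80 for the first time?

12

Follow position 80 under repeated out-shuffles:
80 → 68 → 44 → 87 → 82 → 72 → 52 → 12 → 23 → 45 → 89 → 86 → 80
It first returns after 12 out-shuffles.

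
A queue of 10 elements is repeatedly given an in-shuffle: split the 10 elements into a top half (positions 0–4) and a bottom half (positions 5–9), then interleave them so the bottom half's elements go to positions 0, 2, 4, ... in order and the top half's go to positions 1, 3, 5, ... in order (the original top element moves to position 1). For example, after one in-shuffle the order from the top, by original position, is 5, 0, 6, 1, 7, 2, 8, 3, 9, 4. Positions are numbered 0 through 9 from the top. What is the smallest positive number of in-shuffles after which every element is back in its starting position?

10

The in-shuffle permutes the 10 positions with cycle lengths [10].
Every element is home exactly when every cycle has completed a whole number of laps, i.e. after lcm(10) = 10 in-shuffles.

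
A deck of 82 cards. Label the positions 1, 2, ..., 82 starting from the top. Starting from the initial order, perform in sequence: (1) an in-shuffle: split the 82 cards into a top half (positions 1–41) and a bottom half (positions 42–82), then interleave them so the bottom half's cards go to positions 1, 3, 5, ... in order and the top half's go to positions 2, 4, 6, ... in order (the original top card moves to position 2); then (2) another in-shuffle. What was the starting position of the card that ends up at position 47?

74

Undo the operations in reverse order, starting from position 47:
  undo op 2 (in-shuffle, from bottom half): 47 ← 65
  undo op 1 (in-shuffle, from bottom half): 65 ← 74
So the card at position 47 came from original position 74.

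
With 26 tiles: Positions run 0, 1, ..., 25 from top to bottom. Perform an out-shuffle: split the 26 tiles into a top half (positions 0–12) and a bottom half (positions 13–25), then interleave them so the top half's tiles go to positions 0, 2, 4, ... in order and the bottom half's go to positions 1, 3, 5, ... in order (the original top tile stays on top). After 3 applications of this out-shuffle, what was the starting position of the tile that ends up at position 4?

13

Work backwards from position 4, undoing one out-shuffle at a time:
4 ← 2 ← 1 ← 13
So the tile now at position 4 started at position 13.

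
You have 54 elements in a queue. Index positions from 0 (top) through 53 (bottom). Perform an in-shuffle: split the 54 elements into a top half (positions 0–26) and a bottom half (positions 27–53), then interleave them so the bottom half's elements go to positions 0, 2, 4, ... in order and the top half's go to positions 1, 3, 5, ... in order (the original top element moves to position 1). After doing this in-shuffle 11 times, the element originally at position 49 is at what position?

44

Track the element's position through each in-shuffle:
49 → 44 → 34 → 14 → 29 → 4 → 9 → 19 → 39 → 24 → 49 → 44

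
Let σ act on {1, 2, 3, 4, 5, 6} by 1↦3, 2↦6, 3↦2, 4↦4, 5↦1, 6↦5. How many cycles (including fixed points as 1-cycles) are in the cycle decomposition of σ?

2

Cycle decomposition: (1 3 2 6 5) (4).
2 cycles.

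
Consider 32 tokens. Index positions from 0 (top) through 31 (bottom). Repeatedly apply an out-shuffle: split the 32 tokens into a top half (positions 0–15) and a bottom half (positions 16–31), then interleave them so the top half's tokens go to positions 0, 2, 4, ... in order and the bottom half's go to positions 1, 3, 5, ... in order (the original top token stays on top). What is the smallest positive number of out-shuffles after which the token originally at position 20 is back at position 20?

5

Follow position 20 under repeated out-shuffles:
20 → 9 → 18 → 5 → 10 → 20
It first returns after 5 out-shuffles.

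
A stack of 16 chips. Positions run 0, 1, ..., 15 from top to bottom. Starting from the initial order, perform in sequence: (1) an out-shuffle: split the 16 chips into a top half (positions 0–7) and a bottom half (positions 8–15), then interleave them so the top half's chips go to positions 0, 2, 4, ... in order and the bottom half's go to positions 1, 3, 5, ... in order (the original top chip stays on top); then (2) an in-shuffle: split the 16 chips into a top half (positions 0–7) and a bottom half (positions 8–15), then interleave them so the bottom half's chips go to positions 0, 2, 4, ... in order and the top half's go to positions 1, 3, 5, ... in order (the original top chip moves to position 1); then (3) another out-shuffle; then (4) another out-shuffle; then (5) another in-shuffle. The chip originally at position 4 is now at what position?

1

Track the chip from position 4 forward through each operation:
  after op 1 (out-shuffle): 4 → 8
  after op 2 (in-shuffle): 8 → 0
  after op 3 (out-shuffle): 0 → 0
  after op 4 (out-shuffle): 0 → 0
  after op 5 (in-shuffle): 0 → 1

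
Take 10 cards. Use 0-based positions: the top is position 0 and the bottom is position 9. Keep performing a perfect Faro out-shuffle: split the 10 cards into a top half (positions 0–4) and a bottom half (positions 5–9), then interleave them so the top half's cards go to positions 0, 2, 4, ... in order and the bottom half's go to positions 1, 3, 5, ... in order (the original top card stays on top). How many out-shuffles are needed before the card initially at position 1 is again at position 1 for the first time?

6

Follow position 1 under repeated out-shuffles:
1 → 2 → 4 → 8 → 7 → 5 → 1
It first returns after 6 out-shuffles.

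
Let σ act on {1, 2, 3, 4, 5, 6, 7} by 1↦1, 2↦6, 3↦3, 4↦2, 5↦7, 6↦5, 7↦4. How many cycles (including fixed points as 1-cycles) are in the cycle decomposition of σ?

3

Cycle decomposition: (1) (2 6 5 7 4) (3).
3 cycles.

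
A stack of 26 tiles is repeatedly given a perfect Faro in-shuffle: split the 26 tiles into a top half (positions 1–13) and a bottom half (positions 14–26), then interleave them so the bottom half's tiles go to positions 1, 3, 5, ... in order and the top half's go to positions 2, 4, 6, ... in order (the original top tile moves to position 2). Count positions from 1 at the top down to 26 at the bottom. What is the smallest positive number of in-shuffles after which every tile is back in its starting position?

18

The in-shuffle permutes the 26 positions with cycle lengths [2, 6, 18].
Every tile is home exactly when every cycle has completed a whole number of laps, i.e. after lcm(2, 6, 18) = 18 in-shuffles.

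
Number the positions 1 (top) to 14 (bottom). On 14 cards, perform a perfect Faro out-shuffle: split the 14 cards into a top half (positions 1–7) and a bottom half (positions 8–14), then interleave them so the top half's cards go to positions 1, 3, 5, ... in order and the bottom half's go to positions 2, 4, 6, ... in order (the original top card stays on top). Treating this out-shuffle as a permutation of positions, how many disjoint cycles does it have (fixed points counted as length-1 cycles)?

Trace each unvisited position around until it returns:
(1) (2 3 5 9 4 7 ... len 12) (14)
3 cycles in total.

3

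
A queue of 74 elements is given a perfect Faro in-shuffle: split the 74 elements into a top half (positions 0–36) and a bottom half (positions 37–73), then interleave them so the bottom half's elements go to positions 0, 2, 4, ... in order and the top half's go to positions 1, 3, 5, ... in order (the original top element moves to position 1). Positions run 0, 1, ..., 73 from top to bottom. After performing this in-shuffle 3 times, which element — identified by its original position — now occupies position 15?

Work backwards from position 15, undoing one in-shuffle at a time:
15 ← 7 ← 3 ← 1
So the element now at position 15 started at position 1.

1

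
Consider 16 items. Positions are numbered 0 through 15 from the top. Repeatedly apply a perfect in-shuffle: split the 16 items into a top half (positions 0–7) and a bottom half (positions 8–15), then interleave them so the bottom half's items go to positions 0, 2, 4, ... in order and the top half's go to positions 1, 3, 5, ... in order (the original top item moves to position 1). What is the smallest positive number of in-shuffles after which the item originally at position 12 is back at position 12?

Follow position 12 under repeated in-shuffles:
12 → 8 → 0 → 1 → 3 → 7 → 15 → 14 → 12
It first returns after 8 in-shuffles.

8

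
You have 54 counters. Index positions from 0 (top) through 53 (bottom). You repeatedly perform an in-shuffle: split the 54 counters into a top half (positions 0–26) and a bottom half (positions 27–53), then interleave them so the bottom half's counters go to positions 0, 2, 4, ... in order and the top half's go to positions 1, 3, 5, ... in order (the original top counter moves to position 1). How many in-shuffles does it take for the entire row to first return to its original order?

The in-shuffle permutes the 54 positions with cycle lengths [4, 10, 20, 20].
Every counter is home exactly when every cycle has completed a whole number of laps, i.e. after lcm(4, 10, 20) = 20 in-shuffles.

20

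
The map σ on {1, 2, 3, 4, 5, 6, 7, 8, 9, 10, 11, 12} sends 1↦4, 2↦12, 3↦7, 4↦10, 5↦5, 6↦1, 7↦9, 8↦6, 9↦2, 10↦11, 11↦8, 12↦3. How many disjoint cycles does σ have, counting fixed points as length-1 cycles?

3

Cycle decomposition: (1 4 10 11 8 6) (2 12 3 7 9) (5).
3 cycles.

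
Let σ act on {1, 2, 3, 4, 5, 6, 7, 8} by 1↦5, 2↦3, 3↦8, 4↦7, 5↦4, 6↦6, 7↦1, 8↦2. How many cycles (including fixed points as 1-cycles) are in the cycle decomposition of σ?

3

Cycle decomposition: (1 5 4 7) (2 3 8) (6).
3 cycles.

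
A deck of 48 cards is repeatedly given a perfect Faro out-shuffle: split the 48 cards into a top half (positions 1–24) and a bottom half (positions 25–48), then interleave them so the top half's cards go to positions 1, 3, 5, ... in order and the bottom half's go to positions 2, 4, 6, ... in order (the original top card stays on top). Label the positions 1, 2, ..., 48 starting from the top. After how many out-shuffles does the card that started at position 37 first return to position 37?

Follow position 37 under repeated out-shuffles:
37 → 26 → 4 → 7 → 13 → 25 → 2 → 3 → ... → 37 (length 23)
It first returns after 23 out-shuffles.

23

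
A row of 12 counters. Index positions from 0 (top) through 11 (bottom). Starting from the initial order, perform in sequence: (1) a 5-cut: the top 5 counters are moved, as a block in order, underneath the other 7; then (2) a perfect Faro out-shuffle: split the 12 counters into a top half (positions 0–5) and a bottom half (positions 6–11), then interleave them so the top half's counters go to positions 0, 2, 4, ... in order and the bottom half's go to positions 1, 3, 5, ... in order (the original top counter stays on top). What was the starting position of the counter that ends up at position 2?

6

Undo the operations in reverse order, starting from position 2:
  undo op 2 (out-shuffle, from top half): 2 ← 1
  undo op 1 (cut 5): 1 ← 6
So the counter at position 2 came from original position 6.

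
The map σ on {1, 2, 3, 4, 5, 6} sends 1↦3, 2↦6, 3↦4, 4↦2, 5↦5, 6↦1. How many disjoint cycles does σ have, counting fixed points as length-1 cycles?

Cycle decomposition: (1 3 4 2 6) (5).
2 cycles.

2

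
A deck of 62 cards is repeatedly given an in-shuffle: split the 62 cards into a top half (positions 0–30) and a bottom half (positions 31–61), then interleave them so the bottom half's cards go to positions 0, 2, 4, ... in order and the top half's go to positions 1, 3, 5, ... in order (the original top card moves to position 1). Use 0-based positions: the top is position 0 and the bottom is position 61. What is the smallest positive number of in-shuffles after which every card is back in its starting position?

6

The in-shuffle permutes the 62 positions with cycle lengths [2, 3, 3, 6, 6, 6, 6, 6, 6, 6, 6, 6].
Every card is home exactly when every cycle has completed a whole number of laps, i.e. after lcm(2, 3, 6) = 6 in-shuffles.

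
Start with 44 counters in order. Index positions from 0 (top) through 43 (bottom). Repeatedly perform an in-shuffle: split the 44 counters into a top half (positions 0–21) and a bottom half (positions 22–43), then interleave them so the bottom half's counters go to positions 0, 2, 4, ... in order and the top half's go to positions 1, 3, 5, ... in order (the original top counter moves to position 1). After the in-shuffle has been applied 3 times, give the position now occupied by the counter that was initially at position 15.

37

Track the counter's position through each in-shuffle:
15 → 31 → 18 → 37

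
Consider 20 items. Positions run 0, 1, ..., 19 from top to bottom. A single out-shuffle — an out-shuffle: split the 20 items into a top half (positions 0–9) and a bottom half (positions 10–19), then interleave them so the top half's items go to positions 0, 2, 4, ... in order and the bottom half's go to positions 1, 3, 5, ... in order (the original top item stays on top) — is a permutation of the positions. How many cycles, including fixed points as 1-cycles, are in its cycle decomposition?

3

Trace each unvisited position around until it returns:
(0) (1 2 4 8 16 13 ... len 18) (19)
3 cycles in total.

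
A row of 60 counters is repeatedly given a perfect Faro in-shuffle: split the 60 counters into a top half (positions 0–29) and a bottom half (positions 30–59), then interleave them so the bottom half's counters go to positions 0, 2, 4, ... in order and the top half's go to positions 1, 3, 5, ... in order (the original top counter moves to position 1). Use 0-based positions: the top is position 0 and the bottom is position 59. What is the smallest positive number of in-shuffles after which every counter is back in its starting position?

The in-shuffle permutes the 60 positions with cycle lengths [60].
Every counter is home exactly when every cycle has completed a whole number of laps, i.e. after lcm(60) = 60 in-shuffles.

60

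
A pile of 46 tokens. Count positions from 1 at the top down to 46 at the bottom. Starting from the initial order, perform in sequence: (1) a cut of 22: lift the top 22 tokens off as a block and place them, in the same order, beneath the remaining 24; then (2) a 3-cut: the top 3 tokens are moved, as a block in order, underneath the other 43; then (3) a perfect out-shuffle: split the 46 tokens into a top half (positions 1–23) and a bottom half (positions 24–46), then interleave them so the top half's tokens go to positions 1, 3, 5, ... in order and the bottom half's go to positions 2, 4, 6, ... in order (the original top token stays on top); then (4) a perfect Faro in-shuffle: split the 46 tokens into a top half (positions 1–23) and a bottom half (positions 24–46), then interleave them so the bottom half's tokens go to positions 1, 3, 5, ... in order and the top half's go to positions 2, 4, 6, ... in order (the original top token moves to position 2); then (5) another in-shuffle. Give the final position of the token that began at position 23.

27

Track the token from position 23 forward through each operation:
  after op 1 (cut 22): 23 → 1
  after op 2 (cut 3): 1 → 44
  after op 3 (out-shuffle): 44 → 42
  after op 4 (in-shuffle): 42 → 37
  after op 5 (in-shuffle): 37 → 27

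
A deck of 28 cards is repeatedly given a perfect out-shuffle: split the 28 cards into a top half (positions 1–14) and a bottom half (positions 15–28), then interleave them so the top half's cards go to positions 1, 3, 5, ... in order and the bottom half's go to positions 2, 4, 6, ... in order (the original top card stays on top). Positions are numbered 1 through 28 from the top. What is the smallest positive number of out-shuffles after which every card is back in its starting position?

18

The out-shuffle permutes the 28 positions with cycle lengths [1, 1, 2, 6, 18].
Every card is home exactly when every cycle has completed a whole number of laps, i.e. after lcm(1, 2, 6, 18) = 18 out-shuffles.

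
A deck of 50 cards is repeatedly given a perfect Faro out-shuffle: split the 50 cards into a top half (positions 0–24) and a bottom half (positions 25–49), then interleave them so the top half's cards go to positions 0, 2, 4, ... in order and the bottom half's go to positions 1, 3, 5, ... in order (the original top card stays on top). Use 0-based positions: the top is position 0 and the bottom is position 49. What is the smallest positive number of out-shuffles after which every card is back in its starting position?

The out-shuffle permutes the 50 positions with cycle lengths [1, 1, 3, 3, 21, 21].
Every card is home exactly when every cycle has completed a whole number of laps, i.e. after lcm(1, 3, 21) = 21 out-shuffles.

21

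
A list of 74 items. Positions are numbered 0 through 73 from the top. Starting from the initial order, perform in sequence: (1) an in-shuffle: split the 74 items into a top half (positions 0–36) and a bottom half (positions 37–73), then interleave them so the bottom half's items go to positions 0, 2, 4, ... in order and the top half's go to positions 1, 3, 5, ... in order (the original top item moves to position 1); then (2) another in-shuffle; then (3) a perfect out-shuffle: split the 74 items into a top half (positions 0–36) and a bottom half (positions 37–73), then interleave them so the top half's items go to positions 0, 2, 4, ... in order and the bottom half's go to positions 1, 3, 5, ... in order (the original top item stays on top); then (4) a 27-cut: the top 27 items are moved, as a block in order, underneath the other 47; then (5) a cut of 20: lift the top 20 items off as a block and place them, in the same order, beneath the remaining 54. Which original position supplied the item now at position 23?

Undo the operations in reverse order, starting from position 23:
  undo op 5 (cut 20): 23 ← 43
  undo op 4 (cut 27): 43 ← 70
  undo op 3 (out-shuffle, from top half): 70 ← 35
  undo op 2 (in-shuffle, from top half): 35 ← 17
  undo op 1 (in-shuffle, from top half): 17 ← 8
So the item at position 23 came from original position 8.

8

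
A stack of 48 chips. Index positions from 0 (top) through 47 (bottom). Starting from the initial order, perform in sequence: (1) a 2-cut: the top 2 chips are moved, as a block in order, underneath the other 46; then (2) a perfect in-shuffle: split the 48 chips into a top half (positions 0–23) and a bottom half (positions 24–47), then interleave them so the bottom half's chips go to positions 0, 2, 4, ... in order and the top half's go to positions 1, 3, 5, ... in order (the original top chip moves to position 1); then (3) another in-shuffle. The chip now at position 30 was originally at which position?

21

Undo the operations in reverse order, starting from position 30:
  undo op 3 (in-shuffle, from bottom half): 30 ← 39
  undo op 2 (in-shuffle, from top half): 39 ← 19
  undo op 1 (cut 2): 19 ← 21
So the chip at position 30 came from original position 21.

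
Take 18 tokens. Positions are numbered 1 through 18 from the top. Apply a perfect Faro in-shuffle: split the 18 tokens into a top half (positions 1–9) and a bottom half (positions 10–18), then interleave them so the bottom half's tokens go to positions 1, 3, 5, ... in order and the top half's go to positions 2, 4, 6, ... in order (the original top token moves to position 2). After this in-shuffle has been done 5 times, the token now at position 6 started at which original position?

18

Work backwards from position 6, undoing one in-shuffle at a time:
6 ← 3 ← 11 ← 15 ← 17 ← 18
So the token now at position 6 started at position 18.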